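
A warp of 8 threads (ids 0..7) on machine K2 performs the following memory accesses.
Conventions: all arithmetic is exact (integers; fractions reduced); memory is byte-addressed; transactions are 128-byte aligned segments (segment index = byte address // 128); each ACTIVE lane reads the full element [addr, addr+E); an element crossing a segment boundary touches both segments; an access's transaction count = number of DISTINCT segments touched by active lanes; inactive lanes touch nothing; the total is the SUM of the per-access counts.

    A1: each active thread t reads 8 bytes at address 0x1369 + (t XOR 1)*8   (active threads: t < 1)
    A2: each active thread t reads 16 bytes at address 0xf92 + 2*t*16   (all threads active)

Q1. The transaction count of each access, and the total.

A1: 1 transaction
A2: 3 transactions

Answer: 1,3; total 4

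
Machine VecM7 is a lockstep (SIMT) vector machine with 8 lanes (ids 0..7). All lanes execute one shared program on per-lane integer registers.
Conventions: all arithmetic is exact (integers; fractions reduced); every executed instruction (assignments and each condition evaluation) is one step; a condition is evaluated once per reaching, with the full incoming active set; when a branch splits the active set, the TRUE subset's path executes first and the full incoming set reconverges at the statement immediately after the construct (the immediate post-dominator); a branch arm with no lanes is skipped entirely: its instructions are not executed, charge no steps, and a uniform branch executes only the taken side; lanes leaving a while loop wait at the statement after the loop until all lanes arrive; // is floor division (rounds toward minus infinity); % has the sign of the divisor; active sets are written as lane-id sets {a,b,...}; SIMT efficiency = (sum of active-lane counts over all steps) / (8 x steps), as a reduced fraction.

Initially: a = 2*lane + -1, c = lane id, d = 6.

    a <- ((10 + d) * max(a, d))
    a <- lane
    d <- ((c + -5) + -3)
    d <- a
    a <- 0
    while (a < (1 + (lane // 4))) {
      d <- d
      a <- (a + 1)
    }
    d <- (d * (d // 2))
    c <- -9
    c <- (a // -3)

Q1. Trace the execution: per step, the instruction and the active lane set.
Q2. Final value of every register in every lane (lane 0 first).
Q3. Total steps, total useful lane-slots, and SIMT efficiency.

step 0: a <- ((10 + d) * max(a, d))  {0,1,2,3,4,5,6,7}
step 1: a <- lane                    {0,1,2,3,4,5,6,7}
step 2: d <- ((c + -5) + -3)         {0,1,2,3,4,5,6,7}
step 3: d <- a                       {0,1,2,3,4,5,6,7}
step 4: a <- 0                       {0,1,2,3,4,5,6,7}
step 5: eval (a < (1 + (lane // 4))) {0,1,2,3,4,5,6,7}
step 6: d <- d                       {0,1,2,3,4,5,6,7}
step 7: a <- (a + 1)                 {0,1,2,3,4,5,6,7}
step 8: eval (a < (1 + (lane // 4))) {0,1,2,3,4,5,6,7}
step 9: d <- d                       {4,5,6,7}
step 10: a <- (a + 1)                 {4,5,6,7}
step 11: eval (a < (1 + (lane // 4))) {4,5,6,7}
step 12: d <- (d * (d // 2))          {0,1,2,3,4,5,6,7}
step 13: c <- -9                      {0,1,2,3,4,5,6,7}
step 14: c <- (a // -3)               {0,1,2,3,4,5,6,7}

Answer: 15 steps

a: 1,1,1,1,2,2,2,2
c: -1,-1,-1,-1,-1,-1,-1,-1
d: 0,0,2,3,8,10,18,21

steps = 15; useful = 108; efficiency = 108/120 = 9/10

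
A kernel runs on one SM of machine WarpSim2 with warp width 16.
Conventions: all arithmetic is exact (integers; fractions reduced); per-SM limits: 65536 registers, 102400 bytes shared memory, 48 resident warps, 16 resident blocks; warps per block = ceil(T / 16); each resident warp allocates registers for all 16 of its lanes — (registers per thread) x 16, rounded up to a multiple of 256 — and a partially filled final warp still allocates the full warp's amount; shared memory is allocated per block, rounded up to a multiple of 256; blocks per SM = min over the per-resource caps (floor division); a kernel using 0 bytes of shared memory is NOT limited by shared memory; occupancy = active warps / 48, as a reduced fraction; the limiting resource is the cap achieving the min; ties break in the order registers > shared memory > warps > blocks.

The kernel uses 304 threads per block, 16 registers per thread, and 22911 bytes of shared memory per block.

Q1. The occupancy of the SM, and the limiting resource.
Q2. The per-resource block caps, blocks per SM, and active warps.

Answer: occupancy 19/24, limited by warps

registers: 13 blocks
shared memory: 4 blocks
warps: 2 blocks
blocks: 16 blocks

Answer: 2 blocks, 38 active warps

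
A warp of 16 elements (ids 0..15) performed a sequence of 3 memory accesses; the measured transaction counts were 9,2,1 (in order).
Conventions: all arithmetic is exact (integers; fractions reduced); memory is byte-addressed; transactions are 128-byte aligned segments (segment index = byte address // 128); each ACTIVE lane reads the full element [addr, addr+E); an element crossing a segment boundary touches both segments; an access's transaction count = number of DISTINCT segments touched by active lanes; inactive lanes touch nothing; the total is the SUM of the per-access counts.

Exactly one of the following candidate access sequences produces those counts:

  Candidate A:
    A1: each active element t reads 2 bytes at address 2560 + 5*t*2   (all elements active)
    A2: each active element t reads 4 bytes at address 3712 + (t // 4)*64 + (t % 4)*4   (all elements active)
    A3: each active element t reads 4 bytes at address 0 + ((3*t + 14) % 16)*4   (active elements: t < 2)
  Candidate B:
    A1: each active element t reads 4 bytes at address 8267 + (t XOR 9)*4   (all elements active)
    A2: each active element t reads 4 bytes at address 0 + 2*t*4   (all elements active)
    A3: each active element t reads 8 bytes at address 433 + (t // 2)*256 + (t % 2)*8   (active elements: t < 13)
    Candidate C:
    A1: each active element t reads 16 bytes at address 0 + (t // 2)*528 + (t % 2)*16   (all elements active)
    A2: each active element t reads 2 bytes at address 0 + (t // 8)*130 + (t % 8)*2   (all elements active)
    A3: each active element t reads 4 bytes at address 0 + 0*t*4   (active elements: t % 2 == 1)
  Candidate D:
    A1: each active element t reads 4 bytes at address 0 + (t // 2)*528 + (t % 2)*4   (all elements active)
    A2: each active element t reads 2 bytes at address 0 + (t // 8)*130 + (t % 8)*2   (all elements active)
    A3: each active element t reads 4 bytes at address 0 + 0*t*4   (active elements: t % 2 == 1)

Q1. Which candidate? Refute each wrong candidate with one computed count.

A: A1 gives 2 transactions, not 9
B: A1 gives 2 transactions, not 9
D: A1 gives 8 transactions, not 9
C: all counts match (9,2,1)

Answer: C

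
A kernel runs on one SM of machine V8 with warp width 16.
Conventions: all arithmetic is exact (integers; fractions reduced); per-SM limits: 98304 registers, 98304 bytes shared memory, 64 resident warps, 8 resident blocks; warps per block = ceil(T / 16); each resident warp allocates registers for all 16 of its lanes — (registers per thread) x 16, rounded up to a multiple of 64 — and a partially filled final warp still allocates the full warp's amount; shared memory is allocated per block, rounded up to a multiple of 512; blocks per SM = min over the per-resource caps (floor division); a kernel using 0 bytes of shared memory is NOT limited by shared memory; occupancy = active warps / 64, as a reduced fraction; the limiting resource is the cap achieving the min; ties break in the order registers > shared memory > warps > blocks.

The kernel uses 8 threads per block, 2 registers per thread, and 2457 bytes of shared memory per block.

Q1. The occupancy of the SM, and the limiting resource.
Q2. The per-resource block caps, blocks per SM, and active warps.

Answer: occupancy 1/8, limited by blocks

registers: 1536 blocks
shared memory: 38 blocks
warps: 64 blocks
blocks: 8 blocks

Answer: 8 blocks, 8 active warps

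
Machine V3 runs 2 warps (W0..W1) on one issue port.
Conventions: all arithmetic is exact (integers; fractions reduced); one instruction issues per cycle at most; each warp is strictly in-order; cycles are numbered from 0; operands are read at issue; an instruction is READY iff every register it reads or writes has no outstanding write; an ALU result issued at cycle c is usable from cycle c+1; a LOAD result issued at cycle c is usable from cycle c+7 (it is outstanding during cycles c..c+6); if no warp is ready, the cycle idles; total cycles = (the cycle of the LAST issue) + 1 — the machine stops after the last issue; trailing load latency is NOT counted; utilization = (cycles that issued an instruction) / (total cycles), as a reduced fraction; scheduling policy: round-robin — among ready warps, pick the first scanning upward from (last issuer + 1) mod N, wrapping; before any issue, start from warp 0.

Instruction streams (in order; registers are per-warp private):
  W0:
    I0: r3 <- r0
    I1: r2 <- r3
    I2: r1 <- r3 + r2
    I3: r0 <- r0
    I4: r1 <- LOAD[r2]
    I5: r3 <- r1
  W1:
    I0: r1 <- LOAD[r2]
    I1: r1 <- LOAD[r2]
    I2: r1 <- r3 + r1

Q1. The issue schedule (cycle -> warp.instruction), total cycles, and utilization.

cycle 0: W0.I0
cycle 1: W1.I0
cycle 2: W0.I1
cycle 3: W0.I2
cycle 4: W0.I3
cycle 5: W0.I4
cycle 6: idle
cycle 7: idle
cycle 8: W1.I1
cycle 9: idle
cycle 10: idle
cycle 11: idle
cycle 12: W0.I5
cycle 13: idle
cycle 14: idle
cycle 15: W1.I2

Answer: 16 cycles, utilization 9/16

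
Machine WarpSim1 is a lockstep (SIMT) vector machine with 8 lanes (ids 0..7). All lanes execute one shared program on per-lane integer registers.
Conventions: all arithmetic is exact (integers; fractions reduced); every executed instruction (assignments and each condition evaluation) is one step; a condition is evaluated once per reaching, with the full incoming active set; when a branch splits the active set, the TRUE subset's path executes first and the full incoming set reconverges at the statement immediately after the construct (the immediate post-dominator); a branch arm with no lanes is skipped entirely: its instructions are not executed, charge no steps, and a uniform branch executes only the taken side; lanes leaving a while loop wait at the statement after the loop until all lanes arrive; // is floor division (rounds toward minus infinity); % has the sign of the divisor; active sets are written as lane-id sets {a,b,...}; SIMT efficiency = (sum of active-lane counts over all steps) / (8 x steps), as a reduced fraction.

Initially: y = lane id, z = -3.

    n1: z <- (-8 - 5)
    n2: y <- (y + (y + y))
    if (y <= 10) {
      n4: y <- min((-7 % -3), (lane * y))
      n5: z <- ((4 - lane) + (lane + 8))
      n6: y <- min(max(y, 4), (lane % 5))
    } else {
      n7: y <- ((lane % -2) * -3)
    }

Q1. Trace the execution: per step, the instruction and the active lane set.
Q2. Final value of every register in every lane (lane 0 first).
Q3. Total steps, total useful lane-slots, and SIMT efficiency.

step 0: z <- (-8 - 5)                {0,1,2,3,4,5,6,7}
step 1: y <- (y + (y + y))           {0,1,2,3,4,5,6,7}
step 2: eval (y <= 10)               {0,1,2,3,4,5,6,7}
step 3: y <- min((-7 % -3), (lane * y)) {0,1,2,3}
step 4: z <- ((4 - lane) + (lane + 8)) {0,1,2,3}
step 5: y <- min(max(y, 4), (lane % 5)) {0,1,2,3}
step 6: y <- ((lane % -2) * -3)      {4,5,6,7}

Answer: 7 steps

y: 0,1,2,3,0,3,0,3
z: 12,12,12,12,-13,-13,-13,-13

steps = 7; useful = 40; efficiency = 40/56 = 5/7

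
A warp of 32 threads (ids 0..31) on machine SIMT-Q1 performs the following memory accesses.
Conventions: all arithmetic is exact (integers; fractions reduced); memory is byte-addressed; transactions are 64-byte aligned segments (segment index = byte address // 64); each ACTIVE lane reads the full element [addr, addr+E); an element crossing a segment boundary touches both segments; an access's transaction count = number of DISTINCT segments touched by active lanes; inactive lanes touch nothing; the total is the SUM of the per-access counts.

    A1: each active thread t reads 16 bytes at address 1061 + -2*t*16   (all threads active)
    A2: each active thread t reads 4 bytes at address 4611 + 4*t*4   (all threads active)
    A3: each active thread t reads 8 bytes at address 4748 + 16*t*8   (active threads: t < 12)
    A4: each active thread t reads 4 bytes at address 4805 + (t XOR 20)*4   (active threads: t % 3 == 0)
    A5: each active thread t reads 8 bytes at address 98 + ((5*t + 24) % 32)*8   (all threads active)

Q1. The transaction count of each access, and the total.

A1: 16 transactions
A2: 8 transactions
A3: 12 transactions
A4: 2 transactions
A5: 5 transactions

Answer: 16,8,12,2,5; total 43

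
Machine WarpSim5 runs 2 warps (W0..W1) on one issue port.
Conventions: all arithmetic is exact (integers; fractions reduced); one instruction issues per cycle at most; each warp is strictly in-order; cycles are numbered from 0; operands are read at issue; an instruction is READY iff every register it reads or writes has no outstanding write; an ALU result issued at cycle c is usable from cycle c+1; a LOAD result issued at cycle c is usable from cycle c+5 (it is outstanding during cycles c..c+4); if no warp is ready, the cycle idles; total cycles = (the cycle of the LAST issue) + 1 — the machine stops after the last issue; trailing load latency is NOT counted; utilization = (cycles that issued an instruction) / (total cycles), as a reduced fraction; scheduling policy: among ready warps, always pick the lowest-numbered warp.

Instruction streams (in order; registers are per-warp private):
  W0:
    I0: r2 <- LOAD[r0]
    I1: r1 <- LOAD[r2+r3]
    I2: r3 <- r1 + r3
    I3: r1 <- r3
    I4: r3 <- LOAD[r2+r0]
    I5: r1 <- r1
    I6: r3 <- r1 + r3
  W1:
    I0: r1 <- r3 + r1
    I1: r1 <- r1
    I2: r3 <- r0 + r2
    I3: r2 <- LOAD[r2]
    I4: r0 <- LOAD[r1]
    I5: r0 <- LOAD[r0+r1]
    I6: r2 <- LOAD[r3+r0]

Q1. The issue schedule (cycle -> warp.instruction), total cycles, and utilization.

cycle 0: W0.I0
cycle 1: W1.I0
cycle 2: W1.I1
cycle 3: W1.I2
cycle 4: W1.I3
cycle 5: W0.I1
cycle 6: W1.I4
cycle 7: idle
cycle 8: idle
cycle 9: idle
cycle 10: W0.I2
cycle 11: W0.I3
cycle 12: W0.I4
cycle 13: W0.I5
cycle 14: W1.I5
cycle 15: idle
cycle 16: idle
cycle 17: W0.I6
cycle 18: idle
cycle 19: W1.I6

Answer: 20 cycles, utilization 7/10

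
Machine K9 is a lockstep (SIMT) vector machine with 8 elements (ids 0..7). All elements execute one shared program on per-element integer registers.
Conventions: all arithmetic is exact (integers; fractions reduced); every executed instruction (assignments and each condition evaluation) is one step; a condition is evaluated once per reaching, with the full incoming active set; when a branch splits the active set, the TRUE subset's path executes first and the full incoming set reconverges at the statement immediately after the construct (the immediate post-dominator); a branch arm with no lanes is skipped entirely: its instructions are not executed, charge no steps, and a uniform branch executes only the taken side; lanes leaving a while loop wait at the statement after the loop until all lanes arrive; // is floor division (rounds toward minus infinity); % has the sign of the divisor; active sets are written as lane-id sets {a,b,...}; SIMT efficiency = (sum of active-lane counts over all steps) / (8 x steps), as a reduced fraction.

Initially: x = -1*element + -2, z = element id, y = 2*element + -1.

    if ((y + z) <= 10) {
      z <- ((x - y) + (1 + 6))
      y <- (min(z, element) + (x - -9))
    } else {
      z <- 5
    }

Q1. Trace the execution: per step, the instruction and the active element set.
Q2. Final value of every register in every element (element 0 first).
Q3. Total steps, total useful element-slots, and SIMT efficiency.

step 0: eval ((y + z) <= 10)         {0,1,2,3,4,5,6,7}
step 1: z <- ((x - y) + (1 + 6))     {0,1,2,3}
step 2: y <- (min(z, element) + (x - -9)) {0,1,2,3}
step 3: z <- 5                       {4,5,6,7}

Answer: 4 steps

x: -2,-3,-4,-5,-6,-7,-8,-9
z: 6,3,0,-3,5,5,5,5
y: 7,7,5,1,7,9,11,13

steps = 4; useful = 20; efficiency = 20/32 = 5/8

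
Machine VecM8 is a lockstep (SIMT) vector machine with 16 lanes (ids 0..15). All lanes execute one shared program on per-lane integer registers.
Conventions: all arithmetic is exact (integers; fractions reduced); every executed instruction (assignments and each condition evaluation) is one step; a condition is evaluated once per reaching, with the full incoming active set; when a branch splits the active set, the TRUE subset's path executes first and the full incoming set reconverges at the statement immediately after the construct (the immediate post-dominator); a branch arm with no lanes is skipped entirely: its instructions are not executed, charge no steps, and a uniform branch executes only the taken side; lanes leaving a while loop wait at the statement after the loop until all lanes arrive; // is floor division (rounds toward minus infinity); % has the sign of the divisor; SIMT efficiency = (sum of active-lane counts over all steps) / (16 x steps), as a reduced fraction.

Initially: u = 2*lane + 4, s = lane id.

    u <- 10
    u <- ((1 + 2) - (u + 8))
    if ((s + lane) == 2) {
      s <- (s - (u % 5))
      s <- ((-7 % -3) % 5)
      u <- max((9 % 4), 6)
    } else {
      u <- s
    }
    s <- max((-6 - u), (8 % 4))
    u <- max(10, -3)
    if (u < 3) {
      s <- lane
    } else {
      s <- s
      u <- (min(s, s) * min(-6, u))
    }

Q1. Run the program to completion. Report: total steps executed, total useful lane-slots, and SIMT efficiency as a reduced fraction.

Answer: 12 steps, 146 useful, 73/96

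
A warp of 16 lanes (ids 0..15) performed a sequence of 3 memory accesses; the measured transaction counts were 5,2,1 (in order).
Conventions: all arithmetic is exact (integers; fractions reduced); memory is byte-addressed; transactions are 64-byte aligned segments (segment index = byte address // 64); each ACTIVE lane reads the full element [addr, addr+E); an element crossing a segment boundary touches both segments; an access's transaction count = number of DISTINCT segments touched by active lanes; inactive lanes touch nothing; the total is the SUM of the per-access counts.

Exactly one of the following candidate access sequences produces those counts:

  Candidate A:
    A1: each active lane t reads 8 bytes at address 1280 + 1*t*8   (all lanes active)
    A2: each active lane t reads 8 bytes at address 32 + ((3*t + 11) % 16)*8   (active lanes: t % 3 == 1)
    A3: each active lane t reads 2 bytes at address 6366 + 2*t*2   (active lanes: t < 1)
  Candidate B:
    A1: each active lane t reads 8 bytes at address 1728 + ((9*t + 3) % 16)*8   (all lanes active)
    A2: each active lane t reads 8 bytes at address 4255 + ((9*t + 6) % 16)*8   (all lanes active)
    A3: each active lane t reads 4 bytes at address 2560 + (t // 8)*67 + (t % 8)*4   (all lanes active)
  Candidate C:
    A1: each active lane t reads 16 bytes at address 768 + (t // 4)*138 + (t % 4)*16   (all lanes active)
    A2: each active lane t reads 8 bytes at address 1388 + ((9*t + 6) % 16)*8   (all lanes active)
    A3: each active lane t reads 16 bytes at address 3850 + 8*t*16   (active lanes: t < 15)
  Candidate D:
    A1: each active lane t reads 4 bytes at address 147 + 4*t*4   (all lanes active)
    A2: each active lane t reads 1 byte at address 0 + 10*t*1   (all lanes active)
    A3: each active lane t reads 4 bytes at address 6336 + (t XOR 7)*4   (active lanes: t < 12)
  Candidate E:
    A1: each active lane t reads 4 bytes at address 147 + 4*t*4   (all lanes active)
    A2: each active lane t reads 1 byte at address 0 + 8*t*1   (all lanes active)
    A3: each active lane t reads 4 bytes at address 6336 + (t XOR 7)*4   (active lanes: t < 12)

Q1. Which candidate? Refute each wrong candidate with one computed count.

A: A1 gives 2 transactions, not 5
B: A1 gives 2 transactions, not 5
C: A1 gives 7 transactions, not 5
D: A2 gives 3 transactions, not 2
E: all counts match (5,2,1)

Answer: E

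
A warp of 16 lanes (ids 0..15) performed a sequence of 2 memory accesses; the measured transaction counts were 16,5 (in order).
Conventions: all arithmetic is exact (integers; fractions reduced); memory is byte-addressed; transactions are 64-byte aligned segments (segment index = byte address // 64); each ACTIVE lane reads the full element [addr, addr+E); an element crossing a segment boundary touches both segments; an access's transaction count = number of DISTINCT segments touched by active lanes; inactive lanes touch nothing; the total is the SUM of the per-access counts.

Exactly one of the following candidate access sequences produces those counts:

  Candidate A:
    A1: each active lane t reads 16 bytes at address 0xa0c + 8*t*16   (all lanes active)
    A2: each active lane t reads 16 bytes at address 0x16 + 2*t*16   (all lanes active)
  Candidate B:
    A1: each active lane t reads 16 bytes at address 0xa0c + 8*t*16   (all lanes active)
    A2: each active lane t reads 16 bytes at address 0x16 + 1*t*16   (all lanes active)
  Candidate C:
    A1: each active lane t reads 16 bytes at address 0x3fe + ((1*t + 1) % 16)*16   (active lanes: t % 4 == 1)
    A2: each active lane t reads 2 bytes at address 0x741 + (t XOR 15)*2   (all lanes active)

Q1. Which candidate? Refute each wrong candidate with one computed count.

A: A2 gives 9 transactions, not 5
C: A1 gives 4 transactions, not 16
B: all counts match (16,5)

Answer: B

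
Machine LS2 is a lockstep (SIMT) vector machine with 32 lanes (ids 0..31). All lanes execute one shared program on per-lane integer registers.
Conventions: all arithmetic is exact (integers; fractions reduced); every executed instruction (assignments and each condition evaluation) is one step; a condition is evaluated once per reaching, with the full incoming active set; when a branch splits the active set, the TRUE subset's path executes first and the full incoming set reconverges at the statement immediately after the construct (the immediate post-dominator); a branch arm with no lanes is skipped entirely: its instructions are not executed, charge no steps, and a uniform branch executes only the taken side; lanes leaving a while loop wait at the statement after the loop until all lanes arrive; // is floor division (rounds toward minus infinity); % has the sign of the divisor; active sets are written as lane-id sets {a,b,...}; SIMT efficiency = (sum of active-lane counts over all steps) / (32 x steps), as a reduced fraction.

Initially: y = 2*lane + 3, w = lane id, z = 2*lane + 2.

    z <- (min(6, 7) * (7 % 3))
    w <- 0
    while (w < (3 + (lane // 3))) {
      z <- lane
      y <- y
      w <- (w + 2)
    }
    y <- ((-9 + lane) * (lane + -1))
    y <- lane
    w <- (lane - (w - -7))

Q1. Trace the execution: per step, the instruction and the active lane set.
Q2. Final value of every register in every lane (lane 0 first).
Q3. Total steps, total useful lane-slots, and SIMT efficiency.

step 0: z <- (min(6, 7) * (7 % 3))   {0,1,2,3,4,5,6,7,8,9,10,11,12,13,14,15,16,17,18,19,20,21,22,23,24,25,26,27,28,29,30,31}
step 1: w <- 0                       {0,1,2,3,4,5,6,7,8,9,10,11,12,13,14,15,16,17,18,19,20,21,22,23,24,25,26,27,28,29,30,31}
step 2: eval (w < (3 + (lane // 3))) {0,1,2,3,4,5,6,7,8,9,10,11,12,13,14,15,16,17,18,19,20,21,22,23,24,25,26,27,28,29,30,31}
step 3: z <- lane                    {0,1,2,3,4,5,6,7,8,9,10,11,12,13,14,15,16,17,18,19,20,21,22,23,24,25,26,27,28,29,30,31}
step 4: y <- y                       {0,1,2,3,4,5,6,7,8,9,10,11,12,13,14,15,16,17,18,19,20,21,22,23,24,25,26,27,28,29,30,31}
step 5: w <- (w + 2)                 {0,1,2,3,4,5,6,7,8,9,10,11,12,13,14,15,16,17,18,19,20,21,22,23,24,25,26,27,28,29,30,31}
step 6: eval (w < (3 + (lane // 3))) {0,1,2,3,4,5,6,7,8,9,10,11,12,13,14,15,16,17,18,19,20,21,22,23,24,25,26,27,28,29,30,31}
step 7: z <- lane                    {0,1,2,3,4,5,6,7,8,9,10,11,12,13,14,15,16,17,18,19,20,21,22,23,24,25,26,27,28,29,30,31}
step 8: y <- y                       {0,1,2,3,4,5,6,7,8,9,10,11,12,13,14,15,16,17,18,19,20,21,22,23,24,25,26,27,28,29,30,31}
step 9: w <- (w + 2)                 {0,1,2,3,4,5,6,7,8,9,10,11,12,13,14,15,16,17,18,19,20,21,22,23,24,25,26,27,28,29,30,31}
step 10: eval (w < (3 + (lane // 3))) {0,1,2,3,4,5,6,7,8,9,10,11,12,13,14,15,16,17,18,19,20,21,22,23,24,25,26,27,28,29,30,31}
step 11: z <- lane                    {6,7,8,9,10,11,12,13,14,15,16,17,18,19,20,21,22,23,24,25,26,27,28,29,30,31}
step 12: y <- y                       {6,7,8,9,10,11,12,13,14,15,16,17,18,19,20,21,22,23,24,25,26,27,28,29,30,31}
step 13: w <- (w + 2)                 {6,7,8,9,10,11,12,13,14,15,16,17,18,19,20,21,22,23,24,25,26,27,28,29,30,31}
step 14: eval (w < (3 + (lane // 3))) {6,7,8,9,10,11,12,13,14,15,16,17,18,19,20,21,22,23,24,25,26,27,28,29,30,31}
step 15: z <- lane                    {12,13,14,15,16,17,18,19,20,21,22,23,24,25,26,27,28,29,30,31}
step 16: y <- y                       {12,13,14,15,16,17,18,19,20,21,22,23,24,25,26,27,28,29,30,31}
step 17: w <- (w + 2)                 {12,13,14,15,16,17,18,19,20,21,22,23,24,25,26,27,28,29,30,31}
step 18: eval (w < (3 + (lane // 3))) {12,13,14,15,16,17,18,19,20,21,22,23,24,25,26,27,28,29,30,31}
step 19: z <- lane                    {18,19,20,21,22,23,24,25,26,27,28,29,30,31}
step 20: y <- y                       {18,19,20,21,22,23,24,25,26,27,28,29,30,31}
step 21: w <- (w + 2)                 {18,19,20,21,22,23,24,25,26,27,28,29,30,31}
step 22: eval (w < (3 + (lane // 3))) {18,19,20,21,22,23,24,25,26,27,28,29,30,31}
step 23: z <- lane                    {24,25,26,27,28,29,30,31}
step 24: y <- y                       {24,25,26,27,28,29,30,31}
step 25: w <- (w + 2)                 {24,25,26,27,28,29,30,31}
step 26: eval (w < (3 + (lane // 3))) {24,25,26,27,28,29,30,31}
step 27: z <- lane                    {30,31}
step 28: y <- y                       {30,31}
step 29: w <- (w + 2)                 {30,31}
step 30: eval (w < (3 + (lane // 3))) {30,31}
step 31: y <- ((-9 + lane) * (lane + -1)) {0,1,2,3,4,5,6,7,8,9,10,11,12,13,14,15,16,17,18,19,20,21,22,23,24,25,26,27,28,29,30,31}
step 32: y <- lane                    {0,1,2,3,4,5,6,7,8,9,10,11,12,13,14,15,16,17,18,19,20,21,22,23,24,25,26,27,28,29,30,31}
step 33: w <- (lane - (w - -7))       {0,1,2,3,4,5,6,7,8,9,10,11,12,13,14,15,16,17,18,19,20,21,22,23,24,25,26,27,28,29,30,31}

Answer: 34 steps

y: 0,1,2,3,4,5,6,7,8,9,10,11,12,13,14,15,16,17,18,19,20,21,22,23,24,25,26,27,28,29,30,31
w: -11,-10,-9,-8,-7,-6,-7,-6,-5,-4,-3,-2,-3,-2,-1,0,1,2,1,2,3,4,5,6,5,6,7,8,9,10,9,10
z: 0,1,2,3,4,5,6,7,8,9,10,11,12,13,14,15,16,17,18,19,20,21,22,23,24,25,26,27,28,29,30,31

steps = 34; useful = 728; efficiency = 728/1088 = 91/136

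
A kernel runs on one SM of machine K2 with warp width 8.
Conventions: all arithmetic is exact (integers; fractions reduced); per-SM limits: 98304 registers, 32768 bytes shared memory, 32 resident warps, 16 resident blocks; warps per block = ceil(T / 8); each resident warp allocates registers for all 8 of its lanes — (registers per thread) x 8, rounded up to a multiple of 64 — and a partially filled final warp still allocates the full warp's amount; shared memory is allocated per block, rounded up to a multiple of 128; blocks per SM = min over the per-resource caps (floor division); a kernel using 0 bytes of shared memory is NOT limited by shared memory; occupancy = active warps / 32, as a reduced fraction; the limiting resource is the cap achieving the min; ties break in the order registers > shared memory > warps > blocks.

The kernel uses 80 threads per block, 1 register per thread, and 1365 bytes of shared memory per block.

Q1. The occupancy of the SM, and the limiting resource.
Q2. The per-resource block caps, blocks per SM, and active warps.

Answer: occupancy 15/16, limited by warps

registers: 153 blocks
shared memory: 23 blocks
warps: 3 blocks
blocks: 16 blocks

Answer: 3 blocks, 30 active warps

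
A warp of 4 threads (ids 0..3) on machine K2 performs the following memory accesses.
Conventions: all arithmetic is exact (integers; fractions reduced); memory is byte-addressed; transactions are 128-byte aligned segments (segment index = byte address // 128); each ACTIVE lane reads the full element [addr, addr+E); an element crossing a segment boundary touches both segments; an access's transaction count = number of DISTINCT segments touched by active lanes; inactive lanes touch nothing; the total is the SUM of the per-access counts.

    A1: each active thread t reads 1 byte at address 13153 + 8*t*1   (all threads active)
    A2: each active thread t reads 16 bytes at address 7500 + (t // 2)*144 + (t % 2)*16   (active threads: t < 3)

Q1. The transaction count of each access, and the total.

A1: 1 transaction
A2: 2 transactions

Answer: 1,2; total 3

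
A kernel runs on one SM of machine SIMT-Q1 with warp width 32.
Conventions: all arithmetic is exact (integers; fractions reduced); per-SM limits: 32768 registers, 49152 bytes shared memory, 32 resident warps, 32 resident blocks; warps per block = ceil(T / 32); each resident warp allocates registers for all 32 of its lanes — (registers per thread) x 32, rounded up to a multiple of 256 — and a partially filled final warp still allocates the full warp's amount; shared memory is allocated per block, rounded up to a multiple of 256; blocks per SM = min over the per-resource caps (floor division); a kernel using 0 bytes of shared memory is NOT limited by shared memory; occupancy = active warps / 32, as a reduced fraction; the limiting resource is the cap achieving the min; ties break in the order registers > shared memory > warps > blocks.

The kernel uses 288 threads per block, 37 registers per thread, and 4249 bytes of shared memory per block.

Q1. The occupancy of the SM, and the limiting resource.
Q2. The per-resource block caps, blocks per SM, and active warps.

Answer: occupancy 9/16, limited by registers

registers: 2 blocks
shared memory: 11 blocks
warps: 3 blocks
blocks: 32 blocks

Answer: 2 blocks, 18 active warps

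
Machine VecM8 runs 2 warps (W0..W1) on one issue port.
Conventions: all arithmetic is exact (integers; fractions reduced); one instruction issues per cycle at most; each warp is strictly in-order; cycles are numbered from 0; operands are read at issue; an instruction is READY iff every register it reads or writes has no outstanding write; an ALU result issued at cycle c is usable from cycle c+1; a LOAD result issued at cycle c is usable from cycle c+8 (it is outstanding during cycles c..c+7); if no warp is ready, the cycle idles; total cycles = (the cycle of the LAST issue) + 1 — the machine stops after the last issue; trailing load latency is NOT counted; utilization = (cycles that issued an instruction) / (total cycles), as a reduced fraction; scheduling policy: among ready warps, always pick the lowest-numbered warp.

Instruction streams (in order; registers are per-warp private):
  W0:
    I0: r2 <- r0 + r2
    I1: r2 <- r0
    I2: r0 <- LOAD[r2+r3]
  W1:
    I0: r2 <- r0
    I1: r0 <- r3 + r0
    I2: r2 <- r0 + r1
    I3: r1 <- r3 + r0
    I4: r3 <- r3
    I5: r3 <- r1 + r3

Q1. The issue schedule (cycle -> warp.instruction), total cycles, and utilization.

cycle 0: W0.I0
cycle 1: W0.I1
cycle 2: W0.I2
cycle 3: W1.I0
cycle 4: W1.I1
cycle 5: W1.I2
cycle 6: W1.I3
cycle 7: W1.I4
cycle 8: W1.I5

Answer: 9 cycles, utilization 1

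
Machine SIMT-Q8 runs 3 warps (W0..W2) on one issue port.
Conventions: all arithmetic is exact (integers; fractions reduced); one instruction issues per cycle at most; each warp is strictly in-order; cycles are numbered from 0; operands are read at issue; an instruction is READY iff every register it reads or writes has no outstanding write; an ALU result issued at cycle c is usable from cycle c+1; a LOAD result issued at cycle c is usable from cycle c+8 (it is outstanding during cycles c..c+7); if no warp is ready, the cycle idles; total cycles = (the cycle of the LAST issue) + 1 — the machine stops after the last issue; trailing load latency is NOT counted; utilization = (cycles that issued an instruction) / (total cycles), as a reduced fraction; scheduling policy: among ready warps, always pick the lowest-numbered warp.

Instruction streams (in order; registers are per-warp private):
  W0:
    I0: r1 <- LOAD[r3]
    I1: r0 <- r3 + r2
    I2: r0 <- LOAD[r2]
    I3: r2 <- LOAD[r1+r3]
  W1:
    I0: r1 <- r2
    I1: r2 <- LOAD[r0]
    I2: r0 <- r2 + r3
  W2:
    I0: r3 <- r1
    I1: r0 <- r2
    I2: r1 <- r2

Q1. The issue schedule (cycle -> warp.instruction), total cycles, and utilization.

cycle 0: W0.I0
cycle 1: W0.I1
cycle 2: W0.I2
cycle 3: W1.I0
cycle 4: W1.I1
cycle 5: W2.I0
cycle 6: W2.I1
cycle 7: W2.I2
cycle 8: W0.I3
cycle 9: idle
cycle 10: idle
cycle 11: idle
cycle 12: W1.I2

Answer: 13 cycles, utilization 10/13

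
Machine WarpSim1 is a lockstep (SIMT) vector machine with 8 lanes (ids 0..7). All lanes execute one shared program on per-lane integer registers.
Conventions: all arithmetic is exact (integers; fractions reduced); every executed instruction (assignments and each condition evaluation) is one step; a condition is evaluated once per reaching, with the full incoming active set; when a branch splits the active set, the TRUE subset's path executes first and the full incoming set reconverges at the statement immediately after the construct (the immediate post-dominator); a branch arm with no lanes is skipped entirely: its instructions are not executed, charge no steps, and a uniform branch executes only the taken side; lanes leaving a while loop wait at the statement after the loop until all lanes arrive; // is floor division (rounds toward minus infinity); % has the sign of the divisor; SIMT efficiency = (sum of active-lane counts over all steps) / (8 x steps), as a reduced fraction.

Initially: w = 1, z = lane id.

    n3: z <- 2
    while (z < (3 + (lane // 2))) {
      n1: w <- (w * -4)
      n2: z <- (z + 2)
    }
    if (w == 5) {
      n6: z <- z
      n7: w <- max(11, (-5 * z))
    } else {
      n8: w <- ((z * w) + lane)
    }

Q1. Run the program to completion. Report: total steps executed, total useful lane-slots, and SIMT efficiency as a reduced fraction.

Answer: 10 steps, 68 useful, 17/20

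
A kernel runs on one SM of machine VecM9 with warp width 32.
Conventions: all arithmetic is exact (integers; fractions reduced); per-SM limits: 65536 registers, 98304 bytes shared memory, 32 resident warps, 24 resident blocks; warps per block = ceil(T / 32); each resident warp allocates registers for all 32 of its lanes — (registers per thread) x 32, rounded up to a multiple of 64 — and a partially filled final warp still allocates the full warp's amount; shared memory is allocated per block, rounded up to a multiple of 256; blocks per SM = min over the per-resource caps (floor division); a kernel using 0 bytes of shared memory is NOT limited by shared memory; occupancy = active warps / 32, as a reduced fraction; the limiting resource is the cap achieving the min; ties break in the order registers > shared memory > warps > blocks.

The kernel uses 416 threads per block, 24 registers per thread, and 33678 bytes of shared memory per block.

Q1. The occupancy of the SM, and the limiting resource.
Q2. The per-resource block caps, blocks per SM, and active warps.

Answer: occupancy 13/16, limited by shared memory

registers: 6 blocks
shared memory: 2 blocks
warps: 2 blocks
blocks: 24 blocks

Answer: 2 blocks, 26 active warps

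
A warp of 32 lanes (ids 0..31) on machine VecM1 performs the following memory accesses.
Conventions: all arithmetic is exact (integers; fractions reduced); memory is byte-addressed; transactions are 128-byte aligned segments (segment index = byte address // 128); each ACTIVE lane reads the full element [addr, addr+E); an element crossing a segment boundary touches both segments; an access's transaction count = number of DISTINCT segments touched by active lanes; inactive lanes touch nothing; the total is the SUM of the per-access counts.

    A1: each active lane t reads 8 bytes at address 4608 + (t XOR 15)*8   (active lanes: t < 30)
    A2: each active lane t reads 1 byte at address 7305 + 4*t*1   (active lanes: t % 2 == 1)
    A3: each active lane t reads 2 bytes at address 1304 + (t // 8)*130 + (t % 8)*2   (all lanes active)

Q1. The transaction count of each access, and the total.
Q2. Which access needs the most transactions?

A1: 2 transactions
A2: 2 transactions
A3: 4 transactions

Answer: 2,2,4; total 8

Answer: A3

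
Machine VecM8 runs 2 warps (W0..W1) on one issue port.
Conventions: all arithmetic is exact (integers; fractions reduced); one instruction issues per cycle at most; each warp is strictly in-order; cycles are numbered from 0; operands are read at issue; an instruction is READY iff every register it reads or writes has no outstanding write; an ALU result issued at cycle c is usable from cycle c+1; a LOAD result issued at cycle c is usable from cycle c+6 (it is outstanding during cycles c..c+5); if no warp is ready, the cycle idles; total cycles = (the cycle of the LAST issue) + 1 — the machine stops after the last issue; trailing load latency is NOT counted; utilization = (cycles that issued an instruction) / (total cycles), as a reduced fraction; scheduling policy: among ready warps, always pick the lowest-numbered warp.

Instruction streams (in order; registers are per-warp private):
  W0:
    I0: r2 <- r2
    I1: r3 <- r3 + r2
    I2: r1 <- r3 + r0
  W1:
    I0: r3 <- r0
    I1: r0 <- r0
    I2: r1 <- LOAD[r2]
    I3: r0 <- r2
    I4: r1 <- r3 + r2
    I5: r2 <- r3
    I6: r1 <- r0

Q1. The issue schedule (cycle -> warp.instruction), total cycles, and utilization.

cycle 0: W0.I0
cycle 1: W0.I1
cycle 2: W0.I2
cycle 3: W1.I0
cycle 4: W1.I1
cycle 5: W1.I2
cycle 6: W1.I3
cycle 7: idle
cycle 8: idle
cycle 9: idle
cycle 10: idle
cycle 11: W1.I4
cycle 12: W1.I5
cycle 13: W1.I6

Answer: 14 cycles, utilization 5/7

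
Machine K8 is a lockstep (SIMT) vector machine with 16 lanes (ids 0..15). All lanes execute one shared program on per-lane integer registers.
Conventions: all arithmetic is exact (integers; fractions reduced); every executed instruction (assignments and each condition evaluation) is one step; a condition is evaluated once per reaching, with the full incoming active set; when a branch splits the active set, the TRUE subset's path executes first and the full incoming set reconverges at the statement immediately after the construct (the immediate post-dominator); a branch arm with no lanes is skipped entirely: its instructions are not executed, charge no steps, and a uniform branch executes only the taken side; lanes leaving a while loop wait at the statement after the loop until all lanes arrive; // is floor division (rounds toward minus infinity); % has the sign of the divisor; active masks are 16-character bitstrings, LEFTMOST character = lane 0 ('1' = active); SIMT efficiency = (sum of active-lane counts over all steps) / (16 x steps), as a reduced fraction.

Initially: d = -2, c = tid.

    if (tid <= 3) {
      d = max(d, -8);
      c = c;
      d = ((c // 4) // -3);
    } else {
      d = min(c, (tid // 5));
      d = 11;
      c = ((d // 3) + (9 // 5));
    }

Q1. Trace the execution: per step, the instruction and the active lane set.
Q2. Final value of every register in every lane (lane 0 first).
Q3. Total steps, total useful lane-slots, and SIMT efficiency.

step 0: eval (tid <= 3)              1111111111111111
step 1: d <- max(d, -8)              1111000000000000
step 2: c <- c                       1111000000000000
step 3: d <- ((c // 4) // -3)        1111000000000000
step 4: d <- min(c, (tid // 5))      0000111111111111
step 5: d <- 11                      0000111111111111
step 6: c <- ((d // 3) + (9 // 5))   0000111111111111

Answer: 7 steps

d: 0,0,0,0,11,11,11,11,11,11,11,11,11,11,11,11
c: 0,1,2,3,4,4,4,4,4,4,4,4,4,4,4,4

steps = 7; useful = 64; efficiency = 64/112 = 4/7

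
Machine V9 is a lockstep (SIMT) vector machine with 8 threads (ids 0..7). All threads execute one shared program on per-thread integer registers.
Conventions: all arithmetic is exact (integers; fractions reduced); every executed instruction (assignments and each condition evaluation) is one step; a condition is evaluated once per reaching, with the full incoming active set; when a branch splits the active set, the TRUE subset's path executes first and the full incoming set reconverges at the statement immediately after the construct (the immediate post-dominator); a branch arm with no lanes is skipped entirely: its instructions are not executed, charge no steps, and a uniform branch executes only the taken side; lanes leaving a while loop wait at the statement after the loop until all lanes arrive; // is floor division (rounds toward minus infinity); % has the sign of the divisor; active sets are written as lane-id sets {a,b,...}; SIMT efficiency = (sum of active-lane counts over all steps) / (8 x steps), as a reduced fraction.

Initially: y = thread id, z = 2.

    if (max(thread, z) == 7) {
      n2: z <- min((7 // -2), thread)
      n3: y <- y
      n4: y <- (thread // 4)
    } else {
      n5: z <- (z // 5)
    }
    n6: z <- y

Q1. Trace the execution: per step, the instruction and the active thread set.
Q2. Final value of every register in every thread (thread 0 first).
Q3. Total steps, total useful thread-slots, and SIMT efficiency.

step 0: eval (max(thread, z) == 7)   {0,1,2,3,4,5,6,7}
step 1: z <- min((7 // -2), thread)  {7}
step 2: y <- y                       {7}
step 3: y <- (thread // 4)           {7}
step 4: z <- (z // 5)                {0,1,2,3,4,5,6}
step 5: z <- y                       {0,1,2,3,4,5,6,7}

Answer: 6 steps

y: 0,1,2,3,4,5,6,1
z: 0,1,2,3,4,5,6,1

steps = 6; useful = 26; efficiency = 26/48 = 13/24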